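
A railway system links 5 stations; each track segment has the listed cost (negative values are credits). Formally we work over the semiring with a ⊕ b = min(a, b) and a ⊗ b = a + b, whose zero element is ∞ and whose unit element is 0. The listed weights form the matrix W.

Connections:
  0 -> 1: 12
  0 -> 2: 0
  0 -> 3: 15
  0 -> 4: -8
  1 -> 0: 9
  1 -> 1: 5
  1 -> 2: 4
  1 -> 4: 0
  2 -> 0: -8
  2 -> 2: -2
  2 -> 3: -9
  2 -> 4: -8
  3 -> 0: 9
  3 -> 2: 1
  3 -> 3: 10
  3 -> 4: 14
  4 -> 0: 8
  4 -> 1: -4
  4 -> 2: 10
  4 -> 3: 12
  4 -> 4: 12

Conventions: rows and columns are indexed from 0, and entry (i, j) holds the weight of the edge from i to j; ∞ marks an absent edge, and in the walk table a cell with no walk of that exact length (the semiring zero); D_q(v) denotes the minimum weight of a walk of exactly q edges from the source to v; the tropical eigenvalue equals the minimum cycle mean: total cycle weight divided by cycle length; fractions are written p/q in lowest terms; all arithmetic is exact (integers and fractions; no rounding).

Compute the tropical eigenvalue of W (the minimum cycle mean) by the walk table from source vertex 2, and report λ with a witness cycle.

q=0: [∞, ∞, 0, ∞, ∞]
q=1: [-8, ∞, -2, -9, -8]
q=2: [-10, -12, -8, -11, -16]
q=3: [-16, -20, -10, -17, -18]
q=4: [-18, -22, -16, -19, -24]
q=5: [-24, -28, -18, -25, -26]
Optimal cycle mean attained by: cycle 0->2->0, total 0 + (-8), length 2.
Answer: λ = -4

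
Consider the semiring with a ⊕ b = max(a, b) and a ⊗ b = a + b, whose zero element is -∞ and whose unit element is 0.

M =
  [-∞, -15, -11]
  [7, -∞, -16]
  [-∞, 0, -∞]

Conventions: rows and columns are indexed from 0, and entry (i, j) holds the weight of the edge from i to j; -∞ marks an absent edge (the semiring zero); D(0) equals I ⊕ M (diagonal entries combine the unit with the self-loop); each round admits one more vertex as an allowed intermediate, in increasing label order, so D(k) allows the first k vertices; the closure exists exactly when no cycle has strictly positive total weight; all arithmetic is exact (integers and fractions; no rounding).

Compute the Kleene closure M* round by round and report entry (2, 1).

D(0):
  [0, -15, -11]
  [7, 0, -16]
  [-∞, 0, 0]
D(1):
  [0, -15, -11]
  [7, 0, -4]
  [-∞, 0, 0]
D(2):
  [0, -15, -11]
  [7, 0, -4]
  [7, 0, 0]
D(3):
  [0, -11, -11]
  [7, 0, -4]
  [7, 0, 0]
Answer: M*[2][1] = 0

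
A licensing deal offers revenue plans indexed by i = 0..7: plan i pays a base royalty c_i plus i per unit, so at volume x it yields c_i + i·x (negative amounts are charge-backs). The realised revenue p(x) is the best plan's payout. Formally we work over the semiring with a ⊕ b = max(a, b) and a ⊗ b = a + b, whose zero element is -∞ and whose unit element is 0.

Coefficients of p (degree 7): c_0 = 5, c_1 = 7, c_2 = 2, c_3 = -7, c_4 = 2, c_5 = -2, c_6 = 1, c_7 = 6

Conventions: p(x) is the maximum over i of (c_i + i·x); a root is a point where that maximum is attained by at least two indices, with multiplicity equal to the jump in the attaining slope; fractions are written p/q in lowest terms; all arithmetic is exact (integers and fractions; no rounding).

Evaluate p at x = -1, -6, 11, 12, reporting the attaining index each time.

p(-1) = max(5+0·(-1)=5, 7+1·(-1)=6, 2+2·(-1)=0, -7+3·(-1)=-10, 2+4·(-1)=-2, -2+5·(-1)=-7, 1+6·(-1)=-5, 6+7·(-1)=-1) = 6 (attained by i=1)
p(-6) = max(5+0·(-6)=5, 7+1·(-6)=1, 2+2·(-6)=-10, -7+3·(-6)=-25, 2+4·(-6)=-22, -2+5·(-6)=-32, 1+6·(-6)=-35, 6+7·(-6)=-36) = 5 (attained by i=0)
p(11) = max(5+0·11=5, 7+1·11=18, 2+2·11=24, -7+3·11=26, 2+4·11=46, -2+5·11=53, 1+6·11=67, 6+7·11=83) = 83 (attained by i=7)
p(12) = max(5+0·12=5, 7+1·12=19, 2+2·12=26, -7+3·12=29, 2+4·12=50, -2+5·12=58, 1+6·12=73, 6+7·12=90) = 90 (attained by i=7)
Answer: p(-1) = 6; p(-6) = 5; p(11) = 83; p(12) = 90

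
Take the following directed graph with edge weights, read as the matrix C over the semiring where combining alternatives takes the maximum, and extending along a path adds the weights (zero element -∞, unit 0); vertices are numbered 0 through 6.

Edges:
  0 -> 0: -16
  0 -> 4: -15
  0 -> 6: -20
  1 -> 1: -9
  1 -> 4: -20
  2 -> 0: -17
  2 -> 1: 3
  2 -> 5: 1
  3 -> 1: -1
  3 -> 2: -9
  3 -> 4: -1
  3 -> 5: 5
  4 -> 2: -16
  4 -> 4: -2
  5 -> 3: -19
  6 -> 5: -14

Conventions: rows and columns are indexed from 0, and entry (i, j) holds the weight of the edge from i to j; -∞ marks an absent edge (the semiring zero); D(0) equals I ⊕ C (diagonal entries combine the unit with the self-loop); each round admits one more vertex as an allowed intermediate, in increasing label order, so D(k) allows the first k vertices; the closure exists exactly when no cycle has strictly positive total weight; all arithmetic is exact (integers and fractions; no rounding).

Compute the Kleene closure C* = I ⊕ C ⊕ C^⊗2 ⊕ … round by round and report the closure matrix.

D(0):
  [0, -∞, -∞, -∞, -15, -∞, -20]
  [-∞, 0, -∞, -∞, -20, -∞, -∞]
  [-17, 3, 0, -∞, -∞, 1, -∞]
  [-∞, -1, -9, 0, -1, 5, -∞]
  [-∞, -∞, -16, -∞, 0, -∞, -∞]
  [-∞, -∞, -∞, -19, -∞, 0, -∞]
  [-∞, -∞, -∞, -∞, -∞, -14, 0]
D(1):
  [0, -∞, -∞, -∞, -15, -∞, -20]
  [-∞, 0, -∞, -∞, -20, -∞, -∞]
  [-17, 3, 0, -∞, -32, 1, -37]
  [-∞, -1, -9, 0, -1, 5, -∞]
  [-∞, -∞, -16, -∞, 0, -∞, -∞]
  [-∞, -∞, -∞, -19, -∞, 0, -∞]
  [-∞, -∞, -∞, -∞, -∞, -14, 0]
D(2):
  [0, -∞, -∞, -∞, -15, -∞, -20]
  [-∞, 0, -∞, -∞, -20, -∞, -∞]
  [-17, 3, 0, -∞, -17, 1, -37]
  [-∞, -1, -9, 0, -1, 5, -∞]
  [-∞, -∞, -16, -∞, 0, -∞, -∞]
  [-∞, -∞, -∞, -19, -∞, 0, -∞]
  [-∞, -∞, -∞, -∞, -∞, -14, 0]
D(3):
  [0, -∞, -∞, -∞, -15, -∞, -20]
  [-∞, 0, -∞, -∞, -20, -∞, -∞]
  [-17, 3, 0, -∞, -17, 1, -37]
  [-26, -1, -9, 0, -1, 5, -46]
  [-33, -13, -16, -∞, 0, -15, -53]
  [-∞, -∞, -∞, -19, -∞, 0, -∞]
  [-∞, -∞, -∞, -∞, -∞, -14, 0]
D(4):
  [0, -∞, -∞, -∞, -15, -∞, -20]
  [-∞, 0, -∞, -∞, -20, -∞, -∞]
  [-17, 3, 0, -∞, -17, 1, -37]
  [-26, -1, -9, 0, -1, 5, -46]
  [-33, -13, -16, -∞, 0, -15, -53]
  [-45, -20, -28, -19, -20, 0, -65]
  [-∞, -∞, -∞, -∞, -∞, -14, 0]
D(5):
  [0, -28, -31, -∞, -15, -30, -20]
  [-53, 0, -36, -∞, -20, -35, -73]
  [-17, 3, 0, -∞, -17, 1, -37]
  [-26, -1, -9, 0, -1, 5, -46]
  [-33, -13, -16, -∞, 0, -15, -53]
  [-45, -20, -28, -19, -20, 0, -65]
  [-∞, -∞, -∞, -∞, -∞, -14, 0]
D(6):
  [0, -28, -31, -49, -15, -30, -20]
  [-53, 0, -36, -54, -20, -35, -73]
  [-17, 3, 0, -18, -17, 1, -37]
  [-26, -1, -9, 0, -1, 5, -46]
  [-33, -13, -16, -34, 0, -15, -53]
  [-45, -20, -28, -19, -20, 0, -65]
  [-59, -34, -42, -33, -34, -14, 0]
D(7):
  [0, -28, -31, -49, -15, -30, -20]
  [-53, 0, -36, -54, -20, -35, -73]
  [-17, 3, 0, -18, -17, 1, -37]
  [-26, -1, -9, 0, -1, 5, -46]
  [-33, -13, -16, -34, 0, -15, -53]
  [-45, -20, -28, -19, -20, 0, -65]
  [-59, -34, -42, -33, -34, -14, 0]
Answer: C* = [[0, -28, -31, -49, -15, -30, -20], [-53, 0, -36, -54, -20, -35, -73], [-17, 3, 0, -18, -17, 1, -37], [-26, -1, -9, 0, -1, 5, -46], [-33, -13, -16, -34, 0, -15, -53], [-45, -20, -28, -19, -20, 0, -65], [-59, -34, -42, -33, -34, -14, 0]]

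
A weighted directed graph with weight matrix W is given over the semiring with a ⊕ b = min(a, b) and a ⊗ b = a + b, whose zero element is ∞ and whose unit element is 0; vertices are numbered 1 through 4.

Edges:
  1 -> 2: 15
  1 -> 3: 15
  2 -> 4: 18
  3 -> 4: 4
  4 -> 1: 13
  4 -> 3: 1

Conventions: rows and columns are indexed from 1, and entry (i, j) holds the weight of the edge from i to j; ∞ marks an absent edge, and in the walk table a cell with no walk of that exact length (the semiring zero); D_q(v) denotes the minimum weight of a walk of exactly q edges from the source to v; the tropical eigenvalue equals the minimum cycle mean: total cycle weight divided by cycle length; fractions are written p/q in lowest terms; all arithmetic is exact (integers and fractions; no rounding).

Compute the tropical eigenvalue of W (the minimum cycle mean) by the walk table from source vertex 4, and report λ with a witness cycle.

q=0: [∞, ∞, ∞, 0]
q=1: [13, ∞, 1, ∞]
q=2: [∞, 28, 28, 5]
q=3: [18, ∞, 6, 32]
q=4: [45, 33, 33, 10]
Optimal cycle mean attained by: cycle 3->4->3, total 4 + 1, length 2.
Answer: λ = 5/2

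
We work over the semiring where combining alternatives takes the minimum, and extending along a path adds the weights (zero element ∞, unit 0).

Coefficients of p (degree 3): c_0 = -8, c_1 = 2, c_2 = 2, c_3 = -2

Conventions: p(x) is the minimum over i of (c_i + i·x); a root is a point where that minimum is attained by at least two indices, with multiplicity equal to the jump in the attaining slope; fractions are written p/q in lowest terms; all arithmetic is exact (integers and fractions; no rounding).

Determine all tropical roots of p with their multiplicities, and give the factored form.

hull edge (i=0, c=-8) to (i=3, c=-2): slope 2, span 3
Factored form: p(x) = -2 ⊗ (x ⊕ (-2)) ⊗ (x ⊕ (-2)) ⊗ (x ⊕ (-2))
Answer: roots = -2 (mult 3)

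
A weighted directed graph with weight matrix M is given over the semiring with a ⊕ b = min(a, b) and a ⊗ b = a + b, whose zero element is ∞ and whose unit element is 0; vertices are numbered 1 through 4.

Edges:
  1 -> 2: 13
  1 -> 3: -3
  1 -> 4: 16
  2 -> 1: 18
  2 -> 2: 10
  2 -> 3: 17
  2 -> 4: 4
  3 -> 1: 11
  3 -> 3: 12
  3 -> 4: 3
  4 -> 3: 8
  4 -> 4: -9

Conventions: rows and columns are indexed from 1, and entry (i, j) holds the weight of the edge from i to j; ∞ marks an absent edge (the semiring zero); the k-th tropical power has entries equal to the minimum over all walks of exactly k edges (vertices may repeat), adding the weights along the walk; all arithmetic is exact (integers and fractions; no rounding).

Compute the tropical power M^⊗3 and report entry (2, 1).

M^⊗2:
  [8, 23, 9, 0]
  [28, 20, 12, -5]
  [23, 24, 8, -6]
  [19, ∞, -1, -18]
M^⊗3:
  [20, 21, 5, -9]
  [23, 30, 3, -14]
  [19, 34, 2, -15]
  [10, 32, -10, -27]
Key observation: the optimum is the walk 2->4->3->1, with weight 4 + 8 + 11 = 23.
Optimal value attained by: walk 2->4->3->1.
Answer: (M^⊗3)[2][1] = 23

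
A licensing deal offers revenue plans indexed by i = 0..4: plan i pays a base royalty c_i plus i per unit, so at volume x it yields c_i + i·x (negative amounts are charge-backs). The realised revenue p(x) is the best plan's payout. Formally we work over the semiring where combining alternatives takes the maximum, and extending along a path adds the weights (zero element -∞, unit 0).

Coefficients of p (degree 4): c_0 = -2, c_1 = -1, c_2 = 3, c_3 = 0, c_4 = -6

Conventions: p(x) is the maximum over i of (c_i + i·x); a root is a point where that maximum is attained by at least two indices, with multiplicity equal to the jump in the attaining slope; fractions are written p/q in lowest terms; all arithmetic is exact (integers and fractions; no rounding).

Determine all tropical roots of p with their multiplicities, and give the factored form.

hull edge (i=0, c=-2) to (i=2, c=3): slope 5/2, span 2
hull edge (i=2, c=3) to (i=3, c=0): slope -3, span 1
hull edge (i=3, c=0) to (i=4, c=-6): slope -6, span 1
Factored form: p(x) = -6 ⊗ (x ⊕ (-5/2)) ⊗ (x ⊕ (-5/2)) ⊗ (x ⊕ 3) ⊗ (x ⊕ 6)
Answer: roots = -5/2 (mult 2), 3 (mult 1), 6 (mult 1)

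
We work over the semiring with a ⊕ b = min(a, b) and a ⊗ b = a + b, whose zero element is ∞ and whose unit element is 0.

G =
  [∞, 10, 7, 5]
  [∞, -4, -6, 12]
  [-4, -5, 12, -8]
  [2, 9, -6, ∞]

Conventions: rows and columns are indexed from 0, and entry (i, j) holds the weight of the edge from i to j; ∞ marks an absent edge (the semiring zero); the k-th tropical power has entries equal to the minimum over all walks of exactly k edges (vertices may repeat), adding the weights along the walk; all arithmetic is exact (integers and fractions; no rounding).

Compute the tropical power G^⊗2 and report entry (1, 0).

G^⊗2:
  [3, 2, -1, -1]
  [-10, -11, -10, -14]
  [-6, -9, -14, 1]
  [-10, -11, 3, -14]
Key observation: the optimum is the walk 1->2->0, with weight (-6) + (-4) = -10.
Optimal value attained by: walk 1->2->0.
Answer: (G^⊗2)[1][0] = -10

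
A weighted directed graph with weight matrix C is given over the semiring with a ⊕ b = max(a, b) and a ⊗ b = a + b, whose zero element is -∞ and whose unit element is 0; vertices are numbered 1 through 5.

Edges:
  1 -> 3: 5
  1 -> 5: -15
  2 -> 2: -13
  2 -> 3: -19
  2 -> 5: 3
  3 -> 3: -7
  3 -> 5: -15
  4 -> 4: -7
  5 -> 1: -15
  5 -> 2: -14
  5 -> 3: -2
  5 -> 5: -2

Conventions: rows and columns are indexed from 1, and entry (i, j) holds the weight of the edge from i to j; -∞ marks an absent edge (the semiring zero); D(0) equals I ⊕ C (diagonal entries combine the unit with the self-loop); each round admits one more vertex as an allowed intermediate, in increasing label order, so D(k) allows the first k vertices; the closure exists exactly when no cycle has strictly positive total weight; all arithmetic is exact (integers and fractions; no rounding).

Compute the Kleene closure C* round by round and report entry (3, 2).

D(0):
  [0, -∞, 5, -∞, -15]
  [-∞, 0, -19, -∞, 3]
  [-∞, -∞, 0, -∞, -15]
  [-∞, -∞, -∞, 0, -∞]
  [-15, -14, -2, -∞, 0]
D(1):
  [0, -∞, 5, -∞, -15]
  [-∞, 0, -19, -∞, 3]
  [-∞, -∞, 0, -∞, -15]
  [-∞, -∞, -∞, 0, -∞]
  [-15, -14, -2, -∞, 0]
D(2):
  [0, -∞, 5, -∞, -15]
  [-∞, 0, -19, -∞, 3]
  [-∞, -∞, 0, -∞, -15]
  [-∞, -∞, -∞, 0, -∞]
  [-15, -14, -2, -∞, 0]
D(3):
  [0, -∞, 5, -∞, -10]
  [-∞, 0, -19, -∞, 3]
  [-∞, -∞, 0, -∞, -15]
  [-∞, -∞, -∞, 0, -∞]
  [-15, -14, -2, -∞, 0]
D(4):
  [0, -∞, 5, -∞, -10]
  [-∞, 0, -19, -∞, 3]
  [-∞, -∞, 0, -∞, -15]
  [-∞, -∞, -∞, 0, -∞]
  [-15, -14, -2, -∞, 0]
D(5):
  [0, -24, 5, -∞, -10]
  [-12, 0, 1, -∞, 3]
  [-30, -29, 0, -∞, -15]
  [-∞, -∞, -∞, 0, -∞]
  [-15, -14, -2, -∞, 0]
Answer: C*[3][2] = -29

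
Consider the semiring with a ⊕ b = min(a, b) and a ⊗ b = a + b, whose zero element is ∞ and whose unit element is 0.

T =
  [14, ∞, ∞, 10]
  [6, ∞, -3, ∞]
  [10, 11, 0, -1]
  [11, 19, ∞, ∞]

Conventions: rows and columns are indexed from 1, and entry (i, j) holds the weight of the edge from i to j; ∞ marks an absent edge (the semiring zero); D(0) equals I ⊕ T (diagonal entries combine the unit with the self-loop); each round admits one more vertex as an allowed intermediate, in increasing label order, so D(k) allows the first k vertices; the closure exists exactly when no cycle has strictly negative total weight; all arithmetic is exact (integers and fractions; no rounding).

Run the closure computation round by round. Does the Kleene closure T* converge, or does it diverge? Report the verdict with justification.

D(0):
  [0, ∞, ∞, 10]
  [6, 0, -3, ∞]
  [10, 11, 0, -1]
  [11, 19, ∞, 0]
D(1):
  [0, ∞, ∞, 10]
  [6, 0, -3, 16]
  [10, 11, 0, -1]
  [11, 19, ∞, 0]
D(2):
  [0, ∞, ∞, 10]
  [6, 0, -3, 16]
  [10, 11, 0, -1]
  [11, 19, 16, 0]
D(3):
  [0, ∞, ∞, 10]
  [6, 0, -3, -4]
  [10, 11, 0, -1]
  [11, 19, 16, 0]
D(4):
  [0, 29, 26, 10]
  [6, 0, -3, -4]
  [10, 11, 0, -1]
  [11, 19, 16, 0]
Key observation: every diagonal entry stays at the unit through all rounds, so no improving cycle exists.
Answer: CONVERGES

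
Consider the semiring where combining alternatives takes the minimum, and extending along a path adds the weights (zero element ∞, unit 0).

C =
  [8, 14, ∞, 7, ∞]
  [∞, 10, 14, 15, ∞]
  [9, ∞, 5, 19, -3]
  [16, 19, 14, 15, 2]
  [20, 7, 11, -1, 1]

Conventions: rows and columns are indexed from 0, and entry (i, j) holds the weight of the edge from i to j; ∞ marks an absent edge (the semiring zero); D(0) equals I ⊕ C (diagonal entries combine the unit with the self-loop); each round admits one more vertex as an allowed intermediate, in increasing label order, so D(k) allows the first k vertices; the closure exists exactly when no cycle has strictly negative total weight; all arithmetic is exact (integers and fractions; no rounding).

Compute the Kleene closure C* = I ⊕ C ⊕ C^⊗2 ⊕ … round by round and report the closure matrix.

D(0):
  [0, 14, ∞, 7, ∞]
  [∞, 0, 14, 15, ∞]
  [9, ∞, 0, 19, -3]
  [16, 19, 14, 0, 2]
  [20, 7, 11, -1, 0]
D(1):
  [0, 14, ∞, 7, ∞]
  [∞, 0, 14, 15, ∞]
  [9, 23, 0, 16, -3]
  [16, 19, 14, 0, 2]
  [20, 7, 11, -1, 0]
D(2):
  [0, 14, 28, 7, ∞]
  [∞, 0, 14, 15, ∞]
  [9, 23, 0, 16, -3]
  [16, 19, 14, 0, 2]
  [20, 7, 11, -1, 0]
D(3):
  [0, 14, 28, 7, 25]
  [23, 0, 14, 15, 11]
  [9, 23, 0, 16, -3]
  [16, 19, 14, 0, 2]
  [20, 7, 11, -1, 0]
D(4):
  [0, 14, 21, 7, 9]
  [23, 0, 14, 15, 11]
  [9, 23, 0, 16, -3]
  [16, 19, 14, 0, 2]
  [15, 7, 11, -1, 0]
D(5):
  [0, 14, 20, 7, 9]
  [23, 0, 14, 10, 11]
  [9, 4, 0, -4, -3]
  [16, 9, 13, 0, 2]
  [15, 7, 11, -1, 0]
Answer: C* = [[0, 14, 20, 7, 9], [23, 0, 14, 10, 11], [9, 4, 0, -4, -3], [16, 9, 13, 0, 2], [15, 7, 11, -1, 0]]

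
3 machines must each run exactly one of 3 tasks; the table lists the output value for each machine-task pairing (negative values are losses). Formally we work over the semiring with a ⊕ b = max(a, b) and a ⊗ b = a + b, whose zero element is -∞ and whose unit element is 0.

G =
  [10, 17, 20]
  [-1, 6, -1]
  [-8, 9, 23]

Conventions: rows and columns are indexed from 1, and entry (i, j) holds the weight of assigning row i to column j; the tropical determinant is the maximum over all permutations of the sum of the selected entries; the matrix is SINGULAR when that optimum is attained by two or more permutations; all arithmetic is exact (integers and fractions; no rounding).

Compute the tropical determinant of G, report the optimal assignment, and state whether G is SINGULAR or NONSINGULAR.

σ = (1, 2, 3): 10 + 6 + 23 = 39
σ = (1, 3, 2): 10 + (-1) + 9 = 18
σ = (2, 1, 3): 17 + (-1) + 23 = 39
σ = (2, 3, 1): 17 + (-1) + (-8) = 8
σ = (3, 1, 2): 20 + (-1) + 9 = 28
σ = (3, 2, 1): 20 + 6 + (-8) = 18
Optimal value attained by: σ = (1, 2, 3).
Answer: det⊕(G) = 39; verdict: SINGULAR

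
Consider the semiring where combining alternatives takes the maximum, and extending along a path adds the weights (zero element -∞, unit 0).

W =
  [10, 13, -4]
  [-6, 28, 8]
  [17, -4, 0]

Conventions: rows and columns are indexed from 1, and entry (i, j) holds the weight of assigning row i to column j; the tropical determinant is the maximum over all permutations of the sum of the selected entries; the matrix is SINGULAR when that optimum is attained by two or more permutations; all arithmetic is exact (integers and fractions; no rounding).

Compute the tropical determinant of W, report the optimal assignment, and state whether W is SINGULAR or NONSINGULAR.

σ = (1, 2, 3): 10 + 28 + 0 = 38
σ = (1, 3, 2): 10 + 8 + (-4) = 14
σ = (2, 1, 3): 13 + (-6) + 0 = 7
σ = (2, 3, 1): 13 + 8 + 17 = 38
σ = (3, 1, 2): (-4) + (-6) + (-4) = -14
σ = (3, 2, 1): (-4) + 28 + 17 = 41
Optimal value attained by: σ = (3, 2, 1).
Answer: det⊕(W) = 41; verdict: NONSINGULAR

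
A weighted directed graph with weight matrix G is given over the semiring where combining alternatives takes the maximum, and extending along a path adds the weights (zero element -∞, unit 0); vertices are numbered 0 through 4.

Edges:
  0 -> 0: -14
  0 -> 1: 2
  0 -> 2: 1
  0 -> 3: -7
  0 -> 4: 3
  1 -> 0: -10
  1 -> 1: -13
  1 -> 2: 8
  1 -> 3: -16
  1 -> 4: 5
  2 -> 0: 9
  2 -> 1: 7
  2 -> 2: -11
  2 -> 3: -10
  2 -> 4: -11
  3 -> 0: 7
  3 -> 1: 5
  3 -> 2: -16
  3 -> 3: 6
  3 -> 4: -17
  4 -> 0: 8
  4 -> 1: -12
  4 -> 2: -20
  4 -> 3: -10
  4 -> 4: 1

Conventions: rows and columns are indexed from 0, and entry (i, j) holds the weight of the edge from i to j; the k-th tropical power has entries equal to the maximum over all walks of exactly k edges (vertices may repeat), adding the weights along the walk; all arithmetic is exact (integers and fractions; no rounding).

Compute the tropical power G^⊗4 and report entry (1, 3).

G^⊗2:
  [11, 8, 10, -1, 7]
  [17, 15, -3, -2, 6]
  [-2, 11, 15, 2, 12]
  [13, 11, 13, 12, 10]
  [9, 10, 9, 1, 11]
G^⊗3:
  [19, 17, 16, 5, 14]
  [14, 19, 23, 10, 20]
  [24, 22, 19, 8, 16]
  [22, 20, 19, 18, 16]
  [19, 16, 18, 7, 15]
G^⊗4:
  [25, 23, 25, 12, 22]
  [32, 30, 27, 16, 24]
  [28, 26, 30, 17, 27]
  [28, 26, 28, 24, 25]
  [27, 25, 24, 13, 22]
Key observation: the optimum is the walk 1->2->0->3->3, with weight 8 + 9 + (-7) + 6 = 16.
Optimal value attained by: walk 1->2->0->3->3.
Answer: (G^⊗4)[1][3] = 16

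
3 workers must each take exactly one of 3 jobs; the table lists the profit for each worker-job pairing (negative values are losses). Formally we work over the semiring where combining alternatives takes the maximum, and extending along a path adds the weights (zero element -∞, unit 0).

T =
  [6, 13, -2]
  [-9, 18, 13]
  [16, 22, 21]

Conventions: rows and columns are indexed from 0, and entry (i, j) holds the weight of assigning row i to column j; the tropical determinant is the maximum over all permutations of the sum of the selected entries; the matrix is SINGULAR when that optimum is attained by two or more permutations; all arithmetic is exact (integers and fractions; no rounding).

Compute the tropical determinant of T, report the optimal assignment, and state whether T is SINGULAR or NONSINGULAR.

σ = (0, 1, 2): 6 + 18 + 21 = 45
σ = (0, 2, 1): 6 + 13 + 22 = 41
σ = (1, 0, 2): 13 + (-9) + 21 = 25
σ = (1, 2, 0): 13 + 13 + 16 = 42
σ = (2, 0, 1): (-2) + (-9) + 22 = 11
σ = (2, 1, 0): (-2) + 18 + 16 = 32
Optimal value attained by: σ = (0, 1, 2).
Answer: det⊕(T) = 45; verdict: NONSINGULAR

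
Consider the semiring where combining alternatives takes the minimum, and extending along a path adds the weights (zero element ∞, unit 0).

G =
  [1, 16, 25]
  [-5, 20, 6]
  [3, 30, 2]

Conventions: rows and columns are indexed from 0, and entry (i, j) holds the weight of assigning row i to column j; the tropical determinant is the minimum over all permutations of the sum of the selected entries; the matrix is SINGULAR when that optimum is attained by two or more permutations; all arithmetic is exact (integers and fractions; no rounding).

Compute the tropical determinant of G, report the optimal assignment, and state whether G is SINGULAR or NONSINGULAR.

σ = (0, 1, 2): 1 + 20 + 2 = 23
σ = (0, 2, 1): 1 + 6 + 30 = 37
σ = (1, 0, 2): 16 + (-5) + 2 = 13
σ = (1, 2, 0): 16 + 6 + 3 = 25
σ = (2, 0, 1): 25 + (-5) + 30 = 50
σ = (2, 1, 0): 25 + 20 + 3 = 48
Optimal value attained by: σ = (1, 0, 2).
Answer: det⊕(G) = 13; verdict: NONSINGULAR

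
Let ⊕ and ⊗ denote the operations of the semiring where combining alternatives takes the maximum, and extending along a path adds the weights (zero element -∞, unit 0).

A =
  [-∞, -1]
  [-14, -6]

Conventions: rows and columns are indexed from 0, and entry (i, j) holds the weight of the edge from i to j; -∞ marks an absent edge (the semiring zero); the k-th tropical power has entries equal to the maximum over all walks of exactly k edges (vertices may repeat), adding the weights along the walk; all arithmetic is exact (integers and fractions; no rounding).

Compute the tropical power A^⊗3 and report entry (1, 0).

A^⊗2:
  [-15, -7]
  [-20, -12]
A^⊗3:
  [-21, -13]
  [-26, -18]
Key observation: the optimum is the walk 1->1->1->0, with weight (-6) + (-6) + (-14) = -26.
Optimal value attained by: walk 1->1->1->0.
Answer: (A^⊗3)[1][0] = -26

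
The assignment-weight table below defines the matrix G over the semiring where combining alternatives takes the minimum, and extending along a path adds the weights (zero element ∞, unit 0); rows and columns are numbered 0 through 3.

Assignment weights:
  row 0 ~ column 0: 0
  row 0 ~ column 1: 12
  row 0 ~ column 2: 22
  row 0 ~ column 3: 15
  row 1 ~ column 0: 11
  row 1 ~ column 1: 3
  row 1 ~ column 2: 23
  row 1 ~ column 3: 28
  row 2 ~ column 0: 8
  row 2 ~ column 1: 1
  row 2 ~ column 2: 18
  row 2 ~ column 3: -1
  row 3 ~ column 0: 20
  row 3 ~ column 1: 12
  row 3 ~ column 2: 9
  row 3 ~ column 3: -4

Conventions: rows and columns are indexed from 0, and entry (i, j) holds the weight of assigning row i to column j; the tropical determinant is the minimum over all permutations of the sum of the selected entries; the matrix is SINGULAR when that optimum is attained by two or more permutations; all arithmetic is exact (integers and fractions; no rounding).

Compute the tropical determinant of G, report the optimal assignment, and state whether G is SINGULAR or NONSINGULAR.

σ = (0, 1, 2, 3): 0 + 3 + 18 + (-4) = 17
σ = (0, 1, 3, 2): 0 + 3 + (-1) + 9 = 11
σ = (0, 2, 1, 3): 0 + 23 + 1 + (-4) = 20
σ = (0, 2, 3, 1): 0 + 23 + (-1) + 12 = 34
σ = (0, 3, 1, 2): 0 + 28 + 1 + 9 = 38
σ = (0, 3, 2, 1): 0 + 28 + 18 + 12 = 58
σ = (1, 0, 2, 3): 12 + 11 + 18 + (-4) = 37
σ = (1, 0, 3, 2): 12 + 11 + (-1) + 9 = 31
σ = (1, 2, 0, 3): 12 + 23 + 8 + (-4) = 39
σ = (1, 2, 3, 0): 12 + 23 + (-1) + 20 = 54
σ = (1, 3, 0, 2): 12 + 28 + 8 + 9 = 57
σ = (1, 3, 2, 0): 12 + 28 + 18 + 20 = 78
σ = (2, 0, 1, 3): 22 + 11 + 1 + (-4) = 30
σ = (2, 0, 3, 1): 22 + 11 + (-1) + 12 = 44
σ = (2, 1, 0, 3): 22 + 3 + 8 + (-4) = 29
σ = (2, 1, 3, 0): 22 + 3 + (-1) + 20 = 44
σ = (2, 3, 0, 1): 22 + 28 + 8 + 12 = 70
σ = (2, 3, 1, 0): 22 + 28 + 1 + 20 = 71
σ = (3, 0, 1, 2): 15 + 11 + 1 + 9 = 36
σ = (3, 0, 2, 1): 15 + 11 + 18 + 12 = 56
σ = (3, 1, 0, 2): 15 + 3 + 8 + 9 = 35
σ = (3, 1, 2, 0): 15 + 3 + 18 + 20 = 56
σ = (3, 2, 0, 1): 15 + 23 + 8 + 12 = 58
σ = (3, 2, 1, 0): 15 + 23 + 1 + 20 = 59
Optimal value attained by: σ = (0, 1, 3, 2).
Answer: det⊕(G) = 11; verdict: NONSINGULAR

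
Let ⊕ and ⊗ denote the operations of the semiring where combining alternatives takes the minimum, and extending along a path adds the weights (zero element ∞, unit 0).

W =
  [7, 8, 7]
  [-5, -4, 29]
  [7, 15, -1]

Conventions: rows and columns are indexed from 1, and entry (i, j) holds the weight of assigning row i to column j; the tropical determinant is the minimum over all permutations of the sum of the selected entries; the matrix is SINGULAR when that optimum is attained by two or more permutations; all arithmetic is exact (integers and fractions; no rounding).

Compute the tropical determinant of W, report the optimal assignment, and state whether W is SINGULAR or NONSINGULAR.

σ = (1, 2, 3): 7 + (-4) + (-1) = 2
σ = (1, 3, 2): 7 + 29 + 15 = 51
σ = (2, 1, 3): 8 + (-5) + (-1) = 2
σ = (2, 3, 1): 8 + 29 + 7 = 44
σ = (3, 1, 2): 7 + (-5) + 15 = 17
σ = (3, 2, 1): 7 + (-4) + 7 = 10
Optimal value attained by: σ = (1, 2, 3).
Answer: det⊕(W) = 2; verdict: SINGULAR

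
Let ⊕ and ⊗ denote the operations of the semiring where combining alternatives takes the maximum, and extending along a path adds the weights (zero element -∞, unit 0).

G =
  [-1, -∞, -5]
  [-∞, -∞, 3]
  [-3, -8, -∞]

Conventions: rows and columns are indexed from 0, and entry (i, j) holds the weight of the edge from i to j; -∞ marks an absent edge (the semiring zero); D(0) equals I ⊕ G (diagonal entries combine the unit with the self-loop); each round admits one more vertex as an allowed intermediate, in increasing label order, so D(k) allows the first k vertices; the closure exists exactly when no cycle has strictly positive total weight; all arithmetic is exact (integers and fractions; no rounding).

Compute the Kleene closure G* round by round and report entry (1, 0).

D(0):
  [0, -∞, -5]
  [-∞, 0, 3]
  [-3, -8, 0]
D(1):
  [0, -∞, -5]
  [-∞, 0, 3]
  [-3, -8, 0]
D(2):
  [0, -∞, -5]
  [-∞, 0, 3]
  [-3, -8, 0]
D(3):
  [0, -13, -5]
  [0, 0, 3]
  [-3, -8, 0]
Answer: G*[1][0] = 0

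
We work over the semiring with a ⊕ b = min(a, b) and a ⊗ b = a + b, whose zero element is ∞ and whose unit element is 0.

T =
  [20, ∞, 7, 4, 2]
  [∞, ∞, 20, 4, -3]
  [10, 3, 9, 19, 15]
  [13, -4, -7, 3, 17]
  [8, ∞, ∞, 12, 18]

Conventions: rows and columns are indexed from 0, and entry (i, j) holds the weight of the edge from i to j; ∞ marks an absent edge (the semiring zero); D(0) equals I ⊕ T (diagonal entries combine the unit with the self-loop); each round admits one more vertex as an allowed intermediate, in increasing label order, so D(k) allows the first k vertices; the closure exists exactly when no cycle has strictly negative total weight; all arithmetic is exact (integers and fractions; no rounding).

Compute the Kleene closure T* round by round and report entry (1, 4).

D(0):
  [0, ∞, 7, 4, 2]
  [∞, 0, 20, 4, -3]
  [10, 3, 0, 19, 15]
  [13, -4, -7, 0, 17]
  [8, ∞, ∞, 12, 0]
D(1):
  [0, ∞, 7, 4, 2]
  [∞, 0, 20, 4, -3]
  [10, 3, 0, 14, 12]
  [13, -4, -7, 0, 15]
  [8, ∞, 15, 12, 0]
D(2):
  [0, ∞, 7, 4, 2]
  [∞, 0, 20, 4, -3]
  [10, 3, 0, 7, 0]
  [13, -4, -7, 0, -7]
  [8, ∞, 15, 12, 0]
D(3):
  [0, 10, 7, 4, 2]
  [30, 0, 20, 4, -3]
  [10, 3, 0, 7, 0]
  [3, -4, -7, 0, -7]
  [8, 18, 15, 12, 0]
D(4):
  [0, 0, -3, 4, -3]
  [7, 0, -3, 4, -3]
  [10, 3, 0, 7, 0]
  [3, -4, -7, 0, -7]
  [8, 8, 5, 12, 0]
D(5):
  [0, 0, -3, 4, -3]
  [5, 0, -3, 4, -3]
  [8, 3, 0, 7, 0]
  [1, -4, -7, 0, -7]
  [8, 8, 5, 12, 0]
Answer: T*[1][4] = -3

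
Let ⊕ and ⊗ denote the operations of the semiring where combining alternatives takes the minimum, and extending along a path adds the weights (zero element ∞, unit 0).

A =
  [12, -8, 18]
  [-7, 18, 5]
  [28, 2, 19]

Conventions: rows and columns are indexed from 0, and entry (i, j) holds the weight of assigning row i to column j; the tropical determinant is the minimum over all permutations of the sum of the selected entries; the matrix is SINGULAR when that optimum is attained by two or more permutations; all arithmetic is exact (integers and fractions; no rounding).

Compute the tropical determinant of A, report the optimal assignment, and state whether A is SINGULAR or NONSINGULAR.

σ = (0, 1, 2): 12 + 18 + 19 = 49
σ = (0, 2, 1): 12 + 5 + 2 = 19
σ = (1, 0, 2): (-8) + (-7) + 19 = 4
σ = (1, 2, 0): (-8) + 5 + 28 = 25
σ = (2, 0, 1): 18 + (-7) + 2 = 13
σ = (2, 1, 0): 18 + 18 + 28 = 64
Optimal value attained by: σ = (1, 0, 2).
Answer: det⊕(A) = 4; verdict: NONSINGULAR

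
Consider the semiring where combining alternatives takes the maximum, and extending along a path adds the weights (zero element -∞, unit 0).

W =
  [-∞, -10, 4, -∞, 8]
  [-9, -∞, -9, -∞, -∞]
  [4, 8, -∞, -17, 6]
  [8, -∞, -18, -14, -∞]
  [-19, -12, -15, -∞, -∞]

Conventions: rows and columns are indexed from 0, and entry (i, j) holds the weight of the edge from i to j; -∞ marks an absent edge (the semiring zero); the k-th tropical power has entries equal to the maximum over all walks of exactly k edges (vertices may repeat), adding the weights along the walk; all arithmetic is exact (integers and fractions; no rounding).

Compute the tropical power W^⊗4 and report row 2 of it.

W^⊗2:
  [8, 12, -7, -13, 10]
  [-5, -1, -5, -26, -1]
  [-1, -6, 8, -31, 12]
  [-6, -2, 12, -28, 16]
  [-11, -7, -15, -32, -9]
W^⊗3:
  [3, 1, 12, -24, 16]
  [-1, 3, -1, -22, 3]
  [12, 16, 3, -9, 14]
  [16, 20, 1, -5, 18]
  [-11, -7, -7, -32, -3]
W^⊗4:
  [16, 20, 7, -5, 18]
  [3, 7, 3, -18, 7]
  [7, 11, 16, -14, 20]
  [11, 9, 20, -16, 24]
  [-3, 1, -7, -24, -1]
Answer: row 2 of W^⊗4 = [7, 11, 16, -14, 20]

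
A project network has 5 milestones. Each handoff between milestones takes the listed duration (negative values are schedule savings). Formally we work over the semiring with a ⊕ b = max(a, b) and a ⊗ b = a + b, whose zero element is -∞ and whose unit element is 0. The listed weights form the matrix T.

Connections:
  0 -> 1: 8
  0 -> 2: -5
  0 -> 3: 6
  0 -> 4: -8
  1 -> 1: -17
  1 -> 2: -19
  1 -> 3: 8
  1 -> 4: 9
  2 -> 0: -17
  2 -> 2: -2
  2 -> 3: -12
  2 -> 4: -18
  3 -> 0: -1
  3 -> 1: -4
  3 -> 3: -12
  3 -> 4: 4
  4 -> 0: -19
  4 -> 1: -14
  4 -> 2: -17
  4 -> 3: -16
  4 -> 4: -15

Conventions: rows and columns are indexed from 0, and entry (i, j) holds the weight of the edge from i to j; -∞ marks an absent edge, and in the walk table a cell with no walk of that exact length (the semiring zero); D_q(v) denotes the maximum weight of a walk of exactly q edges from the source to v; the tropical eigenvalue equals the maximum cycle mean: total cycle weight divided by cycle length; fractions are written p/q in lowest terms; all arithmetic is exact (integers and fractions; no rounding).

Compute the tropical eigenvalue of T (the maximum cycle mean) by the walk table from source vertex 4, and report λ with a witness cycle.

q=0: [-∞, -∞, -∞, -∞, 0]
q=1: [-19, -14, -17, -16, -15]
q=2: [-17, -11, -19, -6, -5]
q=3: [-7, -9, -21, -3, -2]
q=4: [-4, 1, -12, -1, 1]
q=5: [-2, 4, -9, 9, 10]
Optimal cycle mean attained by: cycle 0->1->3->0, total 8 + 8 + (-1), length 3.
Answer: λ = 5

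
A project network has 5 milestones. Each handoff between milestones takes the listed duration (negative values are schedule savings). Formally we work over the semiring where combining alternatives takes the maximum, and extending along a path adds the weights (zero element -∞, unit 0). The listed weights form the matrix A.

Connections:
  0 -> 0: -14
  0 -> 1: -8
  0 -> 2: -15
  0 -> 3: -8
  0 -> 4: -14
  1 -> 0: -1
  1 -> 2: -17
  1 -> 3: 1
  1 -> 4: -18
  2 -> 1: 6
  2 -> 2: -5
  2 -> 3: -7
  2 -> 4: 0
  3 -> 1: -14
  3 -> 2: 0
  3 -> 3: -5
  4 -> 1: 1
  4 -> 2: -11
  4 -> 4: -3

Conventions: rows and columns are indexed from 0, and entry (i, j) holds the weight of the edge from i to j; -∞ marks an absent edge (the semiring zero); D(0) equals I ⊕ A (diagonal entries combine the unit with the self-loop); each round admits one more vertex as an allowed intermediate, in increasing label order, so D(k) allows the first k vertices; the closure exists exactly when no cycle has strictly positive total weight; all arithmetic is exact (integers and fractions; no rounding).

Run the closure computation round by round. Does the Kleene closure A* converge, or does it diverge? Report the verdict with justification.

D(0):
  [0, -8, -15, -8, -14]
  [-1, 0, -17, 1, -18]
  [-∞, 6, 0, -7, 0]
  [-∞, -14, 0, 0, -∞]
  [-∞, 1, -11, -∞, 0]
D(1):
  [0, -8, -15, -8, -14]
  [-1, 0, -16, 1, -15]
  [-∞, 6, 0, -7, 0]
  [-∞, -14, 0, 0, -∞]
  [-∞, 1, -11, -∞, 0]
D(2):
  [0, -8, -15, -7, -14]
  [-1, 0, -16, 1, -15]
  [5, 6, 0, 7, 0]
  [-15, -14, 0, 0, -29]
  [0, 1, -11, 2, 0]
Detection: at round 3, diagonal entry (3, 3) turns strictly positive.
Key observation: the cycle 3->2->1->3 has total weight 0 + 6 + 1, which is strictly positive.
Answer: DIVERGES — positive cycle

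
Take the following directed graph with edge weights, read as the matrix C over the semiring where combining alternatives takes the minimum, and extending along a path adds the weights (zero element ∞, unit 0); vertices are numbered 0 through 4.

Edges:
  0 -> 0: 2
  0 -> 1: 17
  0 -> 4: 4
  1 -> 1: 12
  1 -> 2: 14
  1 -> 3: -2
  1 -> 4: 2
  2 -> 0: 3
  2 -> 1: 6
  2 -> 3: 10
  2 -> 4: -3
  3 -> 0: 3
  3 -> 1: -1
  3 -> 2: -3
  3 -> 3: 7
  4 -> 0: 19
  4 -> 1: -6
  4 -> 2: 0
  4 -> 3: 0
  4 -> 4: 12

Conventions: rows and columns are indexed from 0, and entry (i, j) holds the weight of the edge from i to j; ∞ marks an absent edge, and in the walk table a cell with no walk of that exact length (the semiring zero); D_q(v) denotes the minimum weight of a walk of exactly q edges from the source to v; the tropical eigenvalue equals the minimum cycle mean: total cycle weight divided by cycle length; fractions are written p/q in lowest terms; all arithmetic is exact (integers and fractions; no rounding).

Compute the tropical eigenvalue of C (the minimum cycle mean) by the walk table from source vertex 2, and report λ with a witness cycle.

q=0: [∞, ∞, 0, ∞, ∞]
q=1: [3, 6, ∞, 10, -3]
q=2: [5, -9, -3, -3, 7]
q=3: [0, -4, -6, -11, -7]
q=4: [-8, -13, -14, -7, -9]
q=5: [-11, -15, -10, -15, -17]
Optimal cycle mean attained by: cycle 1->3->2->4->1, total (-2) + (-3) + (-3) + (-6), length 4.
Answer: λ = -7/2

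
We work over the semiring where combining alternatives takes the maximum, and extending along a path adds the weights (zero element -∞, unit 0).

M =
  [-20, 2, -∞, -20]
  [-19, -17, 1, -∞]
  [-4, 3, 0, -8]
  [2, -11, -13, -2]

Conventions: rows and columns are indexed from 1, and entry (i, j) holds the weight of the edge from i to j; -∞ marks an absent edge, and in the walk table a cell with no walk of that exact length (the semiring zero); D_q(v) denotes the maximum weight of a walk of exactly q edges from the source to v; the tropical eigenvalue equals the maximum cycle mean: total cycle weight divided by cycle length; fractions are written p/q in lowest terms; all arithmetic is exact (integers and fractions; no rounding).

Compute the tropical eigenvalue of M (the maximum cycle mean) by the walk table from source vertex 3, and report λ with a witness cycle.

q=0: [-∞, -∞, 0, -∞]
q=1: [-4, 3, 0, -8]
q=2: [-4, 3, 4, -8]
q=3: [0, 7, 4, -4]
q=4: [0, 7, 8, -4]
Optimal cycle mean attained by: cycle 2->3->2, total 1 + 3, length 2.
Answer: λ = 2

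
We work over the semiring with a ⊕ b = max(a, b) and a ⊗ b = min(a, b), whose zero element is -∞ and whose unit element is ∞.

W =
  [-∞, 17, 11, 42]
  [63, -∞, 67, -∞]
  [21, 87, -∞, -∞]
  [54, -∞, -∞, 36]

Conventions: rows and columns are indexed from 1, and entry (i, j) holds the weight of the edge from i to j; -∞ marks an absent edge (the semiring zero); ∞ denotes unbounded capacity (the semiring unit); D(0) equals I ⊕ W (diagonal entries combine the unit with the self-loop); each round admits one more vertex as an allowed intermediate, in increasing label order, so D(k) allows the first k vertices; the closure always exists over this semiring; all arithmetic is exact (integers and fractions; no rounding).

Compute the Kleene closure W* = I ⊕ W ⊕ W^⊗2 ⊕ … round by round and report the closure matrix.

D(0):
  [∞, 17, 11, 42]
  [63, ∞, 67, -∞]
  [21, 87, ∞, -∞]
  [54, -∞, -∞, ∞]
D(1):
  [∞, 17, 11, 42]
  [63, ∞, 67, 42]
  [21, 87, ∞, 21]
  [54, 17, 11, ∞]
D(2):
  [∞, 17, 17, 42]
  [63, ∞, 67, 42]
  [63, 87, ∞, 42]
  [54, 17, 17, ∞]
D(3):
  [∞, 17, 17, 42]
  [63, ∞, 67, 42]
  [63, 87, ∞, 42]
  [54, 17, 17, ∞]
D(4):
  [∞, 17, 17, 42]
  [63, ∞, 67, 42]
  [63, 87, ∞, 42]
  [54, 17, 17, ∞]
Answer: W* = [[∞, 17, 17, 42], [63, ∞, 67, 42], [63, 87, ∞, 42], [54, 17, 17, ∞]]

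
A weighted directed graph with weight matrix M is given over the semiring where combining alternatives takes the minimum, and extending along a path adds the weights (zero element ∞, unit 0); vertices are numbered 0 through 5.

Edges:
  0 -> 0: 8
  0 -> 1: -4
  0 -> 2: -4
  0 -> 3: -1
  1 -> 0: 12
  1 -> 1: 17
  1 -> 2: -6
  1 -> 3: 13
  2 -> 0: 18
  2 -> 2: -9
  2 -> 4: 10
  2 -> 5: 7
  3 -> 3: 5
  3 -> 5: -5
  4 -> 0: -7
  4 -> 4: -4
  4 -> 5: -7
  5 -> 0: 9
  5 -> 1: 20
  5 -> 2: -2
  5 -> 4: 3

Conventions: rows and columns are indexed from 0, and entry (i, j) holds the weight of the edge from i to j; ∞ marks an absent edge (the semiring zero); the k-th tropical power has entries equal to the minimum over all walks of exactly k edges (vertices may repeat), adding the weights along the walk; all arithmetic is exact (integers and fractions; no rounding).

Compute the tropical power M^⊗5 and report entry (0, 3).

M^⊗2:
  [8, 4, -13, 4, 6, -6]
  [12, 8, -15, 11, 4, 1]
  [3, 14, -18, 17, 1, -2]
  [4, 15, -7, 10, -2, 0]
  [-11, -11, -11, -8, -8, -11]
  [-4, 5, -11, 8, -1, -4]
M^⊗3:
  [-1, 4, -22, 7, -3, -6]
  [-3, 8, -24, 11, -5, -8]
  [-6, -1, -27, 2, -8, -11]
  [-9, 0, -16, 3, -6, -9]
  [-15, -15, -20, -12, -12, -15]
  [-8, -8, -20, -5, -5, -8]
M^⊗4:
  [-10, -5, -31, -2, -12, -15]
  [-12, -7, -33, -4, -14, -17]
  [-15, -10, -36, -7, -17, -20]
  [-13, -13, -25, -10, -10, -13]
  [-19, -19, -29, -16, -16, -19]
  [-12, -12, -29, -9, -10, -13]
M^⊗5:
  [-19, -14, -40, -11, -21, -24]
  [-21, -16, -42, -13, -23, -26]
  [-24, -19, -45, -16, -26, -29]
  [-17, -17, -34, -14, -15, -18]
  [-23, -23, -38, -20, -20, -23]
  [-17, -16, -38, -13, -19, -22]
Key observation: the optimum is the walk 0->2->2->4->0->3, with weight (-4) + (-9) + 10 + (-7) + (-1) = -11.
Optimal value attained by: walk 0->2->2->4->0->3.
Answer: (M^⊗5)[0][3] = -11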